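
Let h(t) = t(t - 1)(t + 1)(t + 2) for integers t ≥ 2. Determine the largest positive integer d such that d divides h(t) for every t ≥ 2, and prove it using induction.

d = 24

Computing the first values: h(2) = 24 and h(3) = 120; gcd(24, 120) = 24, so d ≤ 24.
We prove 24 | t(t - 1)(t + 1)(t + 2) for all t ≥ 2 by induction on t.
For the base case t = 2: h(2) = 24 = 24·(1), so 24 | h(2).
For the inductive step, assume it holds for an arbitrary i ≥ 2, i.e. 24 | h(i). Then
h(i+1) − h(i) = i·(i+1)·(i+2)·(i+3) − (i-1)·i·(i+1)·(i+2) = i·(i+1)·(i+2)·[(i+3) − (i-1)] = 4·i·(i+1)·(i+2). The product of 3 consecutive integers is divisible by (3)! = 6, so h(i+1) − h(i) is divisible by 4·6 = 24. By the inductive hypothesis 24 | h(i), hence 24 | h(i+1).
Hence, by induction on t, the claim holds for every t ≥ 2.
Therefore the largest such d is 24.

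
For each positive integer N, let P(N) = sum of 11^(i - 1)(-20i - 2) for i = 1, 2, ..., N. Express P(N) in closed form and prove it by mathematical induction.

P(N) = -2·11^N·N

We claim P(N) = -2·11^N·N for all N ≥ 1.
Base step (N = 1): P(1) = -22, and the closed form gives -22. They agree.
Inductive step: assume the claim holds for N = i, so P(i) = -2·11^i·i.
Then P(i+1) = P(i) + (11^i(-20i - 22)) = (-2·11^i·i) + (11^i(-20i - 22)).
Simplifying, P(i+1) = 22·11^i(-i - 1) = -2·11^(i+1)·(i+1),
which is the closed form with N = i+1.
This completes the induction.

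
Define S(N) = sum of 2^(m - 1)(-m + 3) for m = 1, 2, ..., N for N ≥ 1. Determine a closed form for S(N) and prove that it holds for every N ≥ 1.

S(N) = 2^N(-N + 4) - 4

We claim S(N) = 2^N(-N + 4) - 4 for all N ≥ 1.
Base case (N = 1): S(1) = 2, and the closed form gives 2. They agree.
For the inductive step, assume it holds for an arbitrary m ≥ 1, so S(m) = 2^m(-m + 4) - 4.
Then S(m+1) = S(m) + (2^m(-m + 2)) = (2^m(-m + 4) - 4) + (2^m(-m + 2)).
Simplifying, S(m+1) = -2·2^m·m + 6·2^m - 4 = 2^(m+1)(-(m+1) + 4) - 4,
which is the closed form with N = m+1.
By the principle of mathematical induction, the result holds for all N ≥ 1.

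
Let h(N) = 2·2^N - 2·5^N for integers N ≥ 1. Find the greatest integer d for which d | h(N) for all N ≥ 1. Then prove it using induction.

Computing the first values: h(1) = -6 and h(2) = -42; gcd(-6, -42) = 6, so d ≤ 6.
We prove 6 | 2·2^N - 2·5^N for all N ≥ 1 by induction on N.
When N = 1: h(1) = -6 = 6·(-1), so 6 | h(1).
Suppose the result is true for N = r, i.e. 6 | h(r). Then
h(r+1) − 5·h(r) = (2·2^(r+1) - 2·5^(r+1)) − 5·(2·2^r - 2·5^r) = (2)·2^r·(2 − 5) = (-6)·2^r. Since 6 | h(r) by the inductive hypothesis, 6 | 5·h(r); and 6 | -6 since -6 = 6·-1. Therefore 6 | h(r+1).
This completes the induction.
Therefore the largest such d is 6.

d = 6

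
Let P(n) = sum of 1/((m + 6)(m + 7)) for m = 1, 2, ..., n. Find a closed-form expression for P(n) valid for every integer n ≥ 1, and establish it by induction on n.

We claim P(n) = n/(7(n + 7)) for all n ≥ 1.
Base step (n = 1): P(1) = 1/56, and the closed form gives 1/56. They agree.
For the inductive step, assume it holds for an arbitrary m ≥ 1, so P(m) = m/(7(m + 7)).
Then P(m+1) = P(m) + (1/((m + 7)(m + 8))) = (m/(7(m + 7))) + (1/((m + 7)(m + 8))).
Simplifying, P(m+1) = (m + 1)/(7(m + 8)) = (m+1)/(7((m+1) + 7)),
which is the closed form with n = m+1.
Hence, by induction on n, the claim holds for every n ≥ 1.

P(n) = n/(7(n + 7))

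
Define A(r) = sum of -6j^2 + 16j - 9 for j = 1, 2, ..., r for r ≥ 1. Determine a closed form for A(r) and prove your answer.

A(r) = -r(r - 2)(2r - 1)

We claim A(r) = -r(r - 2)(2r - 1) for all r ≥ 1.
For the base case r = 1: A(1) = 1, and the closed form gives 1. They agree.
Inductive step: suppose the statement holds for some j ≥ 1, so A(j) = j(-2j^2 + 5j - 2).
Then A(j+1) = A(j) + (-6j^2 + 4j + 1) = (j(-2j^2 + 5j - 2)) + (-6j^2 + 4j + 1).
Simplifying, A(j+1) = -(j - 1)(j + 1)(2j + 1) = -(j+1)((j+1) - 2)(2(j+1) - 1),
which is the closed form with r = j+1.
By induction, the statement is established for all r ≥ 1.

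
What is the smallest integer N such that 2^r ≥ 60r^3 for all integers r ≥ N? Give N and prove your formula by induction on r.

N = 19

At r = 18: 262144 < 349920, so the inequality fails and N ≥ 19. We prove 2^r ≥ 60r^3 for all r ≥ 19.
Base step (r = 19): 2^r = 524288 and 60r^3 = 411540, so 524288 ≥ 411540.
Suppose the result is true for r = j, so 2^j ≥ 60j^3.
Then 2^(j + 1) = 2·(2^j) ≥ 2·(60j^3).
Also, for j ≥ 19 we have 2·(60j^3) ≥ 60(j+1)^3, since 2 ≥ (1 + 1/j)^3 for all j ≥ 19.
Combining, 2^(j + 1) ≥ 60(j+1)^3.
Hence, by induction on r, the claim holds for every r ≥ 19.
Hence the smallest such N is 19.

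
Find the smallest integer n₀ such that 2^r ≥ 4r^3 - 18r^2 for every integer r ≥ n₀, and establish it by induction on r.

n₀ = 13

At r = 12: 4096 < 4320, so the inequality fails and n₀ ≥ 13. We prove 2^r ≥ 4r^3 - 18r^2 for all r ≥ 13.
When r = 13: 2^r = 8192 and 4r^3 - 18r^2 = 5746, so 8192 ≥ 5746.
Inductive step: assume the claim holds for r = j, so 2^j ≥ 4j^3 - 18j^2.
Then 2^(j + 1) = 2·(2^j) ≥ 2·(4j^3 - 18j^2).
Also, for j ≥ 13 we have 2·(4j^3 - 18j^2) ≥ 4(j+1)^3 - 18(j+1)^2, since 2·(4j^3 - 18j^2) − (4(j+1)^3 - 18(j+1)^2) = 4j^3 - 30j^2 + 24j + 14, which is nonnegative for all j ≥ 13.
Combining, 2^(j + 1) ≥ 4(j+1)^3 - 18(j+1)^2.
By the principle of mathematical induction, the result holds for all r ≥ 13.
Hence the smallest such n₀ is 13.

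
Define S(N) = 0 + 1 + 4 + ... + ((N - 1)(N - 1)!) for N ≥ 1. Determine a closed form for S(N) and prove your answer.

S(N) = N! - 1

We claim S(N) = N! - 1 for all N ≥ 1.
Base step (N = 1): S(1) = 0, and the closed form gives 0. They agree.
For the inductive step, assume it holds for an arbitrary k ≥ 1, so S(k) = k! - 1.
Then S(k+1) = S(k) + (k·k!) = (k! - 1) + (k·k!).
Simplifying, S(k+1) = (k+1)! - 1,
which is the closed form with N = k+1.
This completes the induction.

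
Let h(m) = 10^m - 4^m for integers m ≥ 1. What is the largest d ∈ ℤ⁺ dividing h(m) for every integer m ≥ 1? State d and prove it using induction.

d = 6

Computing the first values: h(1) = 6 and h(2) = 84; gcd(6, 84) = 6, so d ≤ 6.
We prove 6 | 10^m - 4^m for all m ≥ 1 by induction on m.
Base case (m = 1): h(1) = 6 = 6·(1), so 6 | h(1).
Inductive step: assume the claim holds for m = r, i.e. 6 | h(r). Then
10^{r+1} − 4^{r+1} = 10·10^r − 4·4^r = 10·(10^r − 4^r) + (6)·4^r. The first term is divisible by 6 by the inductive hypothesis, and the second term (6)·4^r is divisible by 6 since 6 | 6. Hence 6 | h(r+1).
This completes the induction.
Therefore the largest such d is 6.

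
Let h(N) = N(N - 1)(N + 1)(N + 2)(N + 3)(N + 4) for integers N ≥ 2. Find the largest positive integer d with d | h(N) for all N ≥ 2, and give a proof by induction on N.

d = 720

Computing the first values: h(2) = 720 and h(3) = 5040; gcd(720, 5040) = 720, so d ≤ 720.
We prove 720 | N(N - 1)(N + 1)(N + 2)(N + 3)(N + 4) for all N ≥ 2 by induction on N.
For the base case N = 2: h(2) = 720 = 720·(1), so 720 | h(2).
Suppose the result is true for N = j, i.e. 720 | h(j). Then
h(j+1) − h(j) = j·(j+1)·(j+2)·(j+3)·(j+4)·(j+5) − (j-1)·j·(j+1)·(j+2)·(j+3)·(j+4) = j·(j+1)·(j+2)·(j+3)·(j+4)·[(j+5) − (j-1)] = 6·j·(j+1)·(j+2)·(j+3)·(j+4). The product of 5 consecutive integers is divisible by (5)! = 120, so h(j+1) − h(j) is divisible by 6·120 = 720. By the inductive hypothesis 720 | h(j), hence 720 | h(j+1).
By the principle of mathematical induction, the result holds for all N ≥ 2.
Therefore the largest such d is 720.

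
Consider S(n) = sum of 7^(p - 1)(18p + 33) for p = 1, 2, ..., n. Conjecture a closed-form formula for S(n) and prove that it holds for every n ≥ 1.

S(n) = 7^n(3n + 5) - 5

We claim S(n) = 7^n(3n + 5) - 5 for all n ≥ 1.
Base case (n = 1): S(1) = 51, and the closed form gives 51. They agree.
Inductive step: suppose the statement holds for some p ≥ 1, so S(p) = 7^p(3p + 5) - 5.
Then S(p+1) = S(p) + (7^p(18p + 51)) = (7^p(3p + 5) - 5) + (7^p(18p + 51)).
Simplifying, S(p+1) = 21·7^p·p + 56·7^p - 5 = 7^(p+1)(3(p+1) + 5) - 5,
which is the closed form with n = p+1.
By induction, the statement is established for all n ≥ 1.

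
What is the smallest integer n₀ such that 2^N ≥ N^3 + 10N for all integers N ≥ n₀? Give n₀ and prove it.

n₀ = 11

At N = 10: 1024 < 1100, so the inequality fails and n₀ ≥ 11. We prove 2^N ≥ N^3 + 10N for all N ≥ 11.
For the base case N = 11: 2^N = 2048 and N^3 + 10N = 1441, so 2048 ≥ 1441.
Suppose the result is true for N = i, so 2^i ≥ i^3 + 10i.
Then 2^(i + 1) = 2·(2^i) ≥ 2·(i^3 + 10i).
Also, for i ≥ 11 we have 2·(i^3 + 10i) ≥ (i+1)^3 + 10(i+1), since 2·(i^3 + 10i) − ((i+1)^3 + 10(i+1)) = i^3 - 3i^2 + 7i - 11, which is nonnegative for all i ≥ 11.
Combining, 2^(i + 1) ≥ (i+1)^3 + 10(i+1).
Hence, by induction on N, the claim holds for every N ≥ 11.
Hence the smallest such n₀ is 11.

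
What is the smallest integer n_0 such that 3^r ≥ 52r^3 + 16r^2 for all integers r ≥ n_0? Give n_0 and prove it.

n_0 = 10

At r = 9: 19683 < 39204, so the inequality fails and n_0 ≥ 10. We prove 3^r ≥ 52r^3 + 16r^2 for all r ≥ 10.
Base case (r = 10): 3^r = 59049 and 52r^3 + 16r^2 = 53600, so 59049 ≥ 53600.
Inductive step: suppose the statement holds for some j ≥ 10, so 3^j ≥ 52j^3 + 16j^2.
Then 3^(j + 1) = 3·(3^j) ≥ 3·(52j^3 + 16j^2).
Also, for j ≥ 10 we have 3·(52j^3 + 16j^2) ≥ 52(j+1)^3 + 16(j+1)^2, since 3·(52j^3 + 16j^2) − (52(j+1)^3 + 16(j+1)^2) = 104j^3 - 124j^2 - 188j - 68, which is nonnegative for all j ≥ 10.
Combining, 3^(j + 1) ≥ 52(j+1)^3 + 16(j+1)^2.
By the principle of mathematical induction, the result holds for all r ≥ 10.
Hence the smallest such n_0 is 10.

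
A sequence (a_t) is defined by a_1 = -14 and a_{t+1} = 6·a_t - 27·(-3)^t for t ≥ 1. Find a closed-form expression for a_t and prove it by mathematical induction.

a_t = -(-3)^(t + 1) - 5·6^(t - 1)

Computing the first terms: a_1 = -14, a_2 = -3, a_3 = -261. This suggests a_t = -(-3)^(t + 1) - 5·6^(t - 1).
When t = 1: the formula gives -14 = -14 = a_1.
Suppose the result is true for t = j, so a_j = -(-3)^(j + 1) - 5·6^(j - 1).
Then a_{j+1} = 6·a_j - 27·(-3)^j = 6·(-(-3)^(j + 1) - 5·6^(j - 1)) - 27·(-3)^j = -(-3)^(j + 2) - 5·6^j = -(-3)^((j+1) + 1) - 5·6^((j+1) - 1),
which is the claimed formula at t = j+1.
Hence, by induction on t, the claim holds for every t ≥ 1.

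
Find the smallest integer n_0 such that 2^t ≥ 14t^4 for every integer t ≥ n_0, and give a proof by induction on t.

n_0 = 22

At t = 21: 2097152 < 2722734, so the inequality fails and n_0 ≥ 22. We prove 2^t ≥ 14t^4 for all t ≥ 22.
When t = 22: 2^t = 4194304 and 14t^4 = 3279584, so 4194304 ≥ 3279584.
Inductive step: suppose the statement holds for some i ≥ 22, so 2^i ≥ 14i^4.
Then 2^(i + 1) = 2·(2^i) ≥ 2·(14i^4).
Also, for i ≥ 22 we have 2·(14i^4) ≥ 14(i+1)^4, since 2 ≥ (1 + 1/i)^4 for all i ≥ 22.
Combining, 2^(i + 1) ≥ 14(i+1)^4.
By induction, the statement is established for all t ≥ 22.
Hence the smallest such n_0 is 22.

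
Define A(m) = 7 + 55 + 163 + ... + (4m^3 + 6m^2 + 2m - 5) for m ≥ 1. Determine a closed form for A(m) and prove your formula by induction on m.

A(m) = m(m^3 + 4m^2 + 5m - 3)

We claim A(m) = m(m^3 + 4m^2 + 5m - 3) for all m ≥ 1.
When m = 1: A(1) = 7, and the closed form gives 7. They agree.
Suppose the result is true for m = j, so A(j) = j(j^3 + 4j^2 + 5j - 3).
Then A(j+1) = A(j) + (4j^3 + 18j^2 + 26j + 7) = (j(j^3 + 4j^2 + 5j - 3)) + (4j^3 + 18j^2 + 26j + 7).
Simplifying, A(j+1) = (j + 1)(j^3 + 7j^2 + 16j + 7) = (j+1)((j+1)^3 + 4(j+1)^2 + 5(j+1) - 3),
which is the closed form with m = j+1.
Hence, by induction on m, the claim holds for every m ≥ 1.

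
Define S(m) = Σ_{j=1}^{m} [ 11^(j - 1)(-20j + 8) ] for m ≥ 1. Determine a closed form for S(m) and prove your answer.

We claim S(m) = 11^m(-2m + 1) - 1 for all m ≥ 1.
When m = 1: S(1) = -12, and the closed form gives -12. They agree.
Inductive step: suppose the statement holds for some j ≥ 1, so S(j) = 11^j(-2j + 1) - 1.
Then S(j+1) = S(j) + (11^j(-20j - 12)) = (11^j(-2j + 1) - 1) + (11^j(-20j - 12)).
Simplifying, S(j+1) = -22·11^j·j - 11·11^j - 1 = 11^(j+1)(-2(j+1) + 1) - 1,
which is the closed form with m = j+1.
Hence, by induction on m, the claim holds for every m ≥ 1.

S(m) = 11^m(-2m + 1) - 1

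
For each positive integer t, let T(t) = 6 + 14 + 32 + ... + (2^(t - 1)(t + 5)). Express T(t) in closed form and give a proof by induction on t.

T(t) = 2^t(t + 4) - 4

We claim T(t) = 2^t(t + 4) - 4 for all t ≥ 1.
For the base case t = 1: T(1) = 6, and the closed form gives 6. They agree.
Inductive step: suppose the statement holds for some p ≥ 1, so T(p) = 2^p(p + 4) - 4.
Then T(p+1) = T(p) + (2^p(p + 6)) = (2^p(p + 4) - 4) + (2^p(p + 6)).
Simplifying, T(p+1) = 2·2^p·p + 10·2^p - 4 = 2^(p+1)((p+1) + 4) - 4,
which is the closed form with t = p+1.
Hence, by induction on t, the claim holds for every t ≥ 1.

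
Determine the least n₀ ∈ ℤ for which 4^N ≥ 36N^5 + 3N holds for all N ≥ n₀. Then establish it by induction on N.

n₀ = 12

At N = 11: 4194304 < 5797869, so the inequality fails and n₀ ≥ 12. We prove 4^N ≥ 36N^5 + 3N for all N ≥ 12.
Base case (N = 12): 4^N = 16777216 and 36N^5 + 3N = 8957988, so 16777216 ≥ 8957988.
Suppose the result is true for N = m, so 4^m ≥ 36m^5 + 3m.
Then 4^(m + 1) = 4·(4^m) ≥ 4·(36m^5 + 3m).
Also, for m ≥ 12 we have 4·(36m^5 + 3m) ≥ 36(m+1)^5 + 3(m+1), since 4·(36m^5 + 3m) − (36(m+1)^5 + 3(m+1)) = 108m^5 - 180m^4 - 360m^3 - 360m^2 - 171m - 39, which is nonnegative for all m ≥ 12.
Combining, 4^(m + 1) ≥ 36(m+1)^5 + 3(m+1).
By the principle of mathematical induction, the result holds for all N ≥ 12.
Hence the smallest such n₀ is 12.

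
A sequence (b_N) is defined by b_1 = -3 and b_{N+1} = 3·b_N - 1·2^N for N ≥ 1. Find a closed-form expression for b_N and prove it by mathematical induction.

Computing the first terms: b_1 = -3, b_2 = -11, b_3 = -37. This suggests b_N = 2^N - 5·3^(N - 1).
For the base case N = 1: the formula gives -3 = -3 = b_1.
For the inductive step, assume it holds for an arbitrary k ≥ 1, so b_k = 2^k - 5·3^(k - 1).
Then b_{k+1} = 3·b_k - 1·2^k = 3·(2^k - 5·3^(k - 1)) - 1·2^k = 2^(k + 1) - 5·3^k = 2^(k+1) - 5·3^((k+1) - 1),
which is the claimed formula at N = k+1.
By induction, the statement is established for all N ≥ 1.

b_N = 2^N - 5·3^(N - 1)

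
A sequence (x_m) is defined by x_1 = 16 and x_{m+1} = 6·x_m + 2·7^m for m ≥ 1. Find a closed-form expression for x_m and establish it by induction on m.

x_m = 2·6^(m - 1) + 2·7^m

Computing the first terms: x_1 = 16, x_2 = 110, x_3 = 758. This suggests x_m = 2·6^(m - 1) + 2·7^m.
Base step (m = 1): the formula gives 16 = 16 = x_1.
Inductive step: suppose the statement holds for some j ≥ 1, so x_j = 2·6^(j - 1) + 2·7^j.
Then x_{j+1} = 6·x_j + 2·7^j = 6·(2·6^(j - 1) + 2·7^j) + 2·7^j = 2·6^j + 2·7^(j + 1) = 2·6^((j+1) - 1) + 2·7^(j+1),
which is the claimed formula at m = j+1.
By the principle of mathematical induction, the result holds for all m ≥ 1.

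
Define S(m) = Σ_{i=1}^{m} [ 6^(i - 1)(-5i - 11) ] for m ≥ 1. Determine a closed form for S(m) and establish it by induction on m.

We claim S(m) = -6^m(m + 2) + 2 for all m ≥ 1.
For the base case m = 1: S(1) = -16, and the closed form gives -16. They agree.
Suppose the result is true for m = i, so S(i) = -6^i(i + 2) + 2.
Then S(i+1) = S(i) + (6^i(-5i - 16)) = (-6^i(i + 2) + 2) + (6^i(-5i - 16)).
Simplifying, S(i+1) = -6·6^i·i - 18·6^i + 2 = -6^(i+1)((i+1) + 2) + 2,
which is the closed form with m = i+1.
Hence, by induction on m, the claim holds for every m ≥ 1.

S(m) = -6^m(m + 2) + 2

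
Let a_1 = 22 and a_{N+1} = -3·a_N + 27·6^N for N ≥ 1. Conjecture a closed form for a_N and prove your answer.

Computing the first terms: a_1 = 22, a_2 = 96, a_3 = 684. This suggests a_N = 4(-3)^(N - 1) + 3·6^N.
Base step (N = 1): the formula gives 22 = 22 = a_1.
Inductive step: suppose the statement holds for some j ≥ 1, so a_j = 4(-3)^(j - 1) + 3·6^j.
Then a_{j+1} = -3·a_j + 27·6^j = -3·(4(-3)^(j - 1) + 3·6^j) + 27·6^j = 4(-3)^j + 3·6^(j + 1) = 4(-3)^((j+1) - 1) + 3·6^(j+1),
which is the claimed formula at N = j+1.
By induction, the statement is established for all N ≥ 1.

a_N = 4(-3)^(N - 1) + 3·6^N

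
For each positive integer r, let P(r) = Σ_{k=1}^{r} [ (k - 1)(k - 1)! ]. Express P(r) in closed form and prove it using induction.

P(r) = r! - 1

We claim P(r) = r! - 1 for all r ≥ 1.
When r = 1: P(1) = 0, and the closed form gives 0. They agree.
Inductive step: suppose the statement holds for some k ≥ 1, so P(k) = k! - 1.
Then P(k+1) = P(k) + (k·k!) = (k! - 1) + (k·k!).
Simplifying, P(k+1) = (k+1)! - 1,
which is the closed form with r = k+1.
Hence, by induction on r, the claim holds for every r ≥ 1.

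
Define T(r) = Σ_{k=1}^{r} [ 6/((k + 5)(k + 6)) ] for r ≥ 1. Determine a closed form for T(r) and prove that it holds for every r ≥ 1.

We claim T(r) = r/(r + 6) for all r ≥ 1.
For the base case r = 1: T(1) = 1/7, and the closed form gives 1/7. They agree.
Inductive step: suppose the statement holds for some k ≥ 1, so T(k) = k/(k + 6).
Then T(k+1) = T(k) + (6/((k + 6)(k + 7))) = (k/(k + 6)) + (6/((k + 6)(k + 7))).
Simplifying, T(k+1) = (k + 1)/(k + 7) = (k+1)/((k+1) + 6),
which is the closed form with r = k+1.
Hence, by induction on r, the claim holds for every r ≥ 1.

T(r) = r/(r + 6)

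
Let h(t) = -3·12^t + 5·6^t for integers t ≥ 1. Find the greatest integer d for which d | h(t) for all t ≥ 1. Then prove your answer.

d = 6

Computing the first values: h(1) = -6 and h(2) = -252; gcd(-6, -252) = 6, so d ≤ 6.
We prove 6 | -3·12^t + 5·6^t for all t ≥ 1 by induction on t.
For the base case t = 1: h(1) = -6 = 6·(-1), so 6 | h(1).
For the inductive step, assume it holds for an arbitrary k ≥ 1, i.e. 6 | h(k). Then
h(k+1) − 12·h(k) = (-3·12^(k+1) + 5·6^(k+1)) − 12·(-3·12^k + 5·6^k) = (5)·6^k·(6 − 12) = (-30)·6^k. Since 6 | h(k) by the inductive hypothesis, 6 | 12·h(k); and 6 | -30 since -30 = 6·-5. Therefore 6 | h(k+1).
By induction, the statement is established for all t ≥ 1.
Therefore the largest such d is 6.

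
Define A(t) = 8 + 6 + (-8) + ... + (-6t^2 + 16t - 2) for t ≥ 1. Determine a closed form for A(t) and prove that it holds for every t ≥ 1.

We claim A(t) = -t(2t^2 - 5t - 5) for all t ≥ 1.
Base step (t = 1): A(1) = 8, and the closed form gives 8. They agree.
Inductive step: assume the claim holds for t = k, so A(k) = k(-2k^2 + 5k + 5).
Then A(k+1) = A(k) + (-6k^2 + 4k + 8) = (k(-2k^2 + 5k + 5)) + (-6k^2 + 4k + 8).
Simplifying, A(k+1) = -(k + 1)(2k^2 - k - 8) = -(k+1)(2(k+1)^2 - 5(k+1) - 5),
which is the closed form with t = k+1.
Hence, by induction on t, the claim holds for every t ≥ 1.

A(t) = -t(2t^2 - 5t - 5)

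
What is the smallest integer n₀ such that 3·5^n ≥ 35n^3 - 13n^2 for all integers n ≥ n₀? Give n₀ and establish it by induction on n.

n₀ = 5

At n = 4: 1875 < 2032, so the inequality fails and n₀ ≥ 5. We prove 3·5^n ≥ 35n^3 - 13n^2 for all n ≥ 5.
When n = 5: 3·5^n = 9375 and 35n^3 - 13n^2 = 4050, so 9375 ≥ 4050.
Suppose the result is true for n = j, so 3·5^j ≥ 35j^3 - 13j^2.
Then 3·5^(j + 1) = 5·(3·5^j) ≥ 5·(35j^3 - 13j^2).
Also, for j ≥ 5 we have 5·(35j^3 - 13j^2) ≥ 35(j+1)^3 - 13(j+1)^2, since 5·(35j^3 - 13j^2) − (35(j+1)^3 - 13(j+1)^2) = 140j^3 - 157j^2 - 79j - 22, which is nonnegative for all j ≥ 5.
Combining, 3·5^(j + 1) ≥ 35(j+1)^3 - 13(j+1)^2.
By the principle of mathematical induction, the result holds for all n ≥ 5.
Hence the smallest such n₀ is 5.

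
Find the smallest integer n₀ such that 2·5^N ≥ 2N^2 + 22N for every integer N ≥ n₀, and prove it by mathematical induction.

At N = 2: 50 < 52, so the inequality fails and n₀ ≥ 3. We prove 2·5^N ≥ 2N^2 + 22N for all N ≥ 3.
Base case (N = 3): 2·5^N = 250 and 2N^2 + 22N = 84, so 250 ≥ 84.
Suppose the result is true for N = p, so 2·5^p ≥ 2p^2 + 22p.
Then 2·5^(p + 1) = 5·(2·5^p) ≥ 5·(2p^2 + 22p).
Also, for p ≥ 3 we have 5·(2p^2 + 22p) ≥ 2(p+1)^2 + 22(p+1), since 5·(2p^2 + 22p) − (2(p+1)^2 + 22(p+1)) = 8p^2 + 84p - 24, which is nonnegative for all p ≥ 3.
Combining, 2·5^(p + 1) ≥ 2(p+1)^2 + 22(p+1).
By induction, the statement is established for all N ≥ 3.
Hence the smallest such n₀ is 3.

n₀ = 3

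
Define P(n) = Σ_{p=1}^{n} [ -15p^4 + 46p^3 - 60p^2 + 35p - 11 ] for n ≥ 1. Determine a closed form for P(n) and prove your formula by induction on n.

We claim P(n) = -n(3n^4 - 4n^3 + 2n^2 + n + 3) for all n ≥ 1.
Base step (n = 1): P(1) = -5, and the closed form gives -5. They agree.
Inductive step: suppose the statement holds for some p ≥ 1, so P(p) = p(-3p^4 + 4p^3 - 2p^2 - p - 3).
Then P(p+1) = P(p) + (-15p^4 - 14p^3 - 12p^2 - 7p - 5) = (p(-3p^4 + 4p^3 - 2p^2 - p - 3)) + (-15p^4 - 14p^3 - 12p^2 - 7p - 5).
Simplifying, P(p+1) = -(p + 1)(3p^4 + 8p^3 + 8p^2 + 5p + 5) = -(p+1)(3(p+1)^4 - 4(p+1)^3 + 2(p+1)^2 + (p+1) + 3),
which is the closed form with n = p+1.
Hence, by induction on n, the claim holds for every n ≥ 1.

P(n) = -n(3n^4 - 4n^3 + 2n^2 + n + 3)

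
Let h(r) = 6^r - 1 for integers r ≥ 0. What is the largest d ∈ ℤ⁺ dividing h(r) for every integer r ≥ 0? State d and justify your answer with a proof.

Computing the first values: h(0) = 0 and h(1) = 5; gcd(0, 5) = 5, so d ≤ 5.
We prove 5 | 6^r - 1 for all r ≥ 0 by induction on r.
When r = 0: h(0) = 0 = 5·(0), so 5 | h(0).
Inductive step: suppose the statement holds for some i ≥ 0, i.e. 5 | h(i). Then
h(i+1) = 6^(i+1) - 1 = 6·(6^i - 1) + 5 = 6·h(i) + 5. The first term is divisible by 5 by the inductive hypothesis, and 5 is divisible by 5. Hence 5 | h(i+1).
By induction, the statement is established for all r ≥ 0.
Therefore the largest such d is 5.

d = 5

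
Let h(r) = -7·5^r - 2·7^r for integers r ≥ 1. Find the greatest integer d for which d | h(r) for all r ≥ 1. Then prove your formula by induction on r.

d = 7

Computing the first values: h(1) = -49 and h(2) = -273; gcd(-49, -273) = 7, so d ≤ 7.
We prove 7 | -7·5^r - 2·7^r for all r ≥ 1 by induction on r.
Base case (r = 1): h(1) = -49 = 7·(-7), so 7 | h(1).
Inductive step: suppose the statement holds for some p ≥ 1, i.e. 7 | h(p). Then
h(p+1) − 7·h(p) = (-7·5^(p+1) - 2·7^(p+1)) − 7·(-7·5^p - 2·7^p) = (-7)·5^p·(5 − 7) = (14)·5^p. Since 7 | h(p) by the inductive hypothesis, 7 | 7·h(p); and 7 | 14 since 14 = 7·2. Therefore 7 | h(p+1).
This completes the induction.
Therefore the largest such d is 7.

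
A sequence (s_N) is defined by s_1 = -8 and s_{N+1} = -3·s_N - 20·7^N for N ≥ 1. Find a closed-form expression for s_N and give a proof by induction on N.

s_N = -2(-3)^N - 2·7^N

Computing the first terms: s_1 = -8, s_2 = -116, s_3 = -632. This suggests s_N = -2(-3)^N - 2·7^N.
When N = 1: the formula gives -8 = -8 = s_1.
For the inductive step, assume it holds for an arbitrary i ≥ 1, so s_i = -2(-3)^i - 2·7^i.
Then s_{i+1} = -3·s_i - 20·7^i = -3·(-2(-3)^i - 2·7^i) - 20·7^i = -2(-3)^(i + 1) - 2·7^(i + 1),
which is the claimed formula at N = i+1.
By the principle of mathematical induction, the result holds for all N ≥ 1.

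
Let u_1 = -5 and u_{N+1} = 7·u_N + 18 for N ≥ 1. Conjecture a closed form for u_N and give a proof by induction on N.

u_N = -2·7^(N - 1) - 3

Computing the first terms: u_1 = -5, u_2 = -17, u_3 = -101. This suggests u_N = -2·7^(N - 1) - 3.
Base step (N = 1): the formula gives -5 = -5 = u_1.
Suppose the result is true for N = m, so u_m = -2·7^(m - 1) - 3.
Then u_{m+1} = 7·u_m + 18 = 7·(-2·7^(m - 1) - 3) + 18 = -2·7^m - 3 = -2·7^((m+1) - 1) - 3,
which is the claimed formula at N = m+1.
By induction, the statement is established for all N ≥ 1.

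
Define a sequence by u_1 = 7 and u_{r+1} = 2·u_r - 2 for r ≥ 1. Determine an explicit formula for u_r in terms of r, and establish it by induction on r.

u_r = 5·2^(r - 1) + 2

Computing the first terms: u_1 = 7, u_2 = 12, u_3 = 22. This suggests u_r = 5·2^(r - 1) + 2.
Base step (r = 1): the formula gives 7 = 7 = u_1.
Inductive step: assume the claim holds for r = m, so u_m = 5·2^(m - 1) + 2.
Then u_{m+1} = 2·u_m - 2 = 2·(5·2^(m - 1) + 2) - 2 = 5·2^m + 2 = 5·2^((m+1) - 1) + 2,
which is the claimed formula at r = m+1.
Hence, by induction on r, the claim holds for every r ≥ 1.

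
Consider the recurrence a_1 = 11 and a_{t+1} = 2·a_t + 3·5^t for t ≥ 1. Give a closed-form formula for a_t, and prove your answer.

a_t = 3·2^t + 5^t

Computing the first terms: a_1 = 11, a_2 = 37, a_3 = 149. This suggests a_t = 3·2^t + 5^t.
Base case (t = 1): the formula gives 11 = 11 = a_1.
Inductive step: suppose the statement holds for some r ≥ 1, so a_r = 3·2^r + 5^r.
Then a_{r+1} = 2·a_r + 3·5^r = 2·(3·2^r + 5^r) + 3·5^r = 3·2^(r + 1) + 5^(r + 1),
which is the claimed formula at t = r+1.
Hence, by induction on t, the claim holds for every t ≥ 1.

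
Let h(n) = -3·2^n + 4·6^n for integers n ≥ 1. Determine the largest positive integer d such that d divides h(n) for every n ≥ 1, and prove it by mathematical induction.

d = 6

Computing the first values: h(1) = 18 and h(2) = 132; gcd(18, 132) = 6, so d ≤ 6.
We prove 6 | -3·2^n + 4·6^n for all n ≥ 1 by induction on n.
When n = 1: h(1) = 18 = 6·(3), so 6 | h(1).
Inductive step: suppose the statement holds for some m ≥ 1, i.e. 6 | h(m). Then
h(m+1) − 6·h(m) = (-3·2^(m+1) + 4·6^(m+1)) − 6·(-3·2^m + 4·6^m) = (-3)·2^m·(2 − 6) = (12)·2^m. Since 6 | h(m) by the inductive hypothesis, 6 | 6·h(m); and 6 | 12 since 12 = 6·2. Therefore 6 | h(m+1).
By the principle of mathematical induction, the result holds for all n ≥ 1.
Therefore the largest such d is 6.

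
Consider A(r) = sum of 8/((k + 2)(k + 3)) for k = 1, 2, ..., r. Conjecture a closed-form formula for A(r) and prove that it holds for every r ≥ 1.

A(r) = 8r/(3(r + 3))

We claim A(r) = 8r/(3(r + 3)) for all r ≥ 1.
Base case (r = 1): A(1) = 2/3, and the closed form gives 2/3. They agree.
Inductive step: suppose the statement holds for some k ≥ 1, so A(k) = 8k/(3(k + 3)).
Then A(k+1) = A(k) + (8/((k + 3)(k + 4))) = (8k/(3(k + 3))) + (8/((k + 3)(k + 4))).
Simplifying, A(k+1) = 8(k + 1)/(3(k + 4)) = 8(k+1)/(3((k+1) + 3)),
which is the closed form with r = k+1.
This completes the induction.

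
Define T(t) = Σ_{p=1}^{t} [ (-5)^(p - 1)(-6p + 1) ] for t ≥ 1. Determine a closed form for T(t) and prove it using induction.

We claim T(t) = (-5)^t·t for all t ≥ 1.
Base step (t = 1): T(1) = -5, and the closed form gives -5. They agree.
Suppose the result is true for t = p, so T(p) = (-5)^p·p.
Then T(p+1) = T(p) + ((-5)^p(-6p - 5)) = ((-5)^p·p) + ((-5)^p(-6p - 5)).
Simplifying, T(p+1) = (-5)^(p + 1)(p + 1) = (-5)^(p+1)·(p+1),
which is the closed form with t = p+1.
By the principle of mathematical induction, the result holds for all t ≥ 1.

T(t) = (-5)^t·t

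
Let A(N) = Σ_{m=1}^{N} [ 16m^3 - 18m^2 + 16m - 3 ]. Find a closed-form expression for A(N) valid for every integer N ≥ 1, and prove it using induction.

A(N) = N(4N^3 + 2N^2 + 3N + 2)

We claim A(N) = N(4N^3 + 2N^2 + 3N + 2) for all N ≥ 1.
Base case (N = 1): A(1) = 11, and the closed form gives 11. They agree.
Inductive step: suppose the statement holds for some m ≥ 1, so A(m) = m(4m^3 + 2m^2 + 3m + 2).
Then A(m+1) = A(m) + (16m^3 + 30m^2 + 28m + 11) = (m(4m^3 + 2m^2 + 3m + 2)) + (16m^3 + 30m^2 + 28m + 11).
Simplifying, A(m+1) = (m + 1)(4m^3 + 14m^2 + 19m + 11) = (m+1)(4(m+1)^3 + 2(m+1)^2 + 3(m+1) + 2),
which is the closed form with N = m+1.
By the principle of mathematical induction, the result holds for all N ≥ 1.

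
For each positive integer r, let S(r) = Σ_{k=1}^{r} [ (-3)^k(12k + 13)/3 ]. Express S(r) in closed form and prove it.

We claim S(r) = (-3)^r(3r + 4) - 4 for all r ≥ 1.
For the base case r = 1: S(1) = -25, and the closed form gives -25. They agree.
For the inductive step, assume it holds for an arbitrary k ≥ 1, so S(k) = (-3)^k(3k + 4) - 4.
Then S(k+1) = S(k) + ((-3)^k(-12k - 25)) = ((-3)^k(3k + 4) - 4) + ((-3)^k(-12k - 25)).
Simplifying, S(k+1) = -9(-3)^k·k - 21(-3)^k - 4 = (-3)^(k+1)(3(k+1) + 4) - 4,
which is the closed form with r = k+1.
By the principle of mathematical induction, the result holds for all r ≥ 1.

S(r) = (-3)^r(3r + 4) - 4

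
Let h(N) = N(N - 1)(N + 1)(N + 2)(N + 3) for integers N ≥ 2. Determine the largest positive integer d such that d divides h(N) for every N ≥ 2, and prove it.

d = 120

Computing the first values: h(2) = 120 and h(3) = 720; gcd(120, 720) = 120, so d ≤ 120.
We prove 120 | N(N - 1)(N + 1)(N + 2)(N + 3) for all N ≥ 2 by induction on N.
When N = 2: h(2) = 120 = 120·(1), so 120 | h(2).
Suppose the result is true for N = m, i.e. 120 | h(m). Then
h(m+1) − h(m) = m·(m+1)·(m+2)·(m+3)·(m+4) − (m-1)·m·(m+1)·(m+2)·(m+3) = m·(m+1)·(m+2)·(m+3)·[(m+4) − (m-1)] = 5·m·(m+1)·(m+2)·(m+3). The product of 4 consecutive integers is divisible by (4)! = 24, so h(m+1) − h(m) is divisible by 5·24 = 120. By the inductive hypothesis 120 | h(m), hence 120 | h(m+1).
This completes the induction.
Therefore the largest such d is 120.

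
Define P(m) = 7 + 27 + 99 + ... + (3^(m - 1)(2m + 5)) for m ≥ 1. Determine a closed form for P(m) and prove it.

We claim P(m) = 3^m(m + 2) - 2 for all m ≥ 1.
Base case (m = 1): P(1) = 7, and the closed form gives 7. They agree.
Inductive step: suppose the statement holds for some p ≥ 1, so P(p) = 3^p(p + 2) - 2.
Then P(p+1) = P(p) + (3^p(2p + 7)) = (3^p(p + 2) - 2) + (3^p(2p + 7)).
Simplifying, P(p+1) = 3^(p + 1)p + 3^(p + 2) - 2 = 3^(p+1)((p+1) + 2) - 2,
which is the closed form with m = p+1.
By induction, the statement is established for all m ≥ 1.

P(m) = 3^m(m + 2) - 2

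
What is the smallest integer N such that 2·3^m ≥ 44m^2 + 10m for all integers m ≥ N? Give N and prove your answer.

N = 7

At m = 6: 1458 < 1644, so the inequality fails and N ≥ 7. We prove 2·3^m ≥ 44m^2 + 10m for all m ≥ 7.
When m = 7: 2·3^m = 4374 and 44m^2 + 10m = 2226, so 4374 ≥ 2226.
Suppose the result is true for m = p, so 2·3^p ≥ 44p^2 + 10p.
Then 2·3^(p + 1) = 3·(2·3^p) ≥ 3·(44p^2 + 10p).
Also, for p ≥ 7 we have 3·(44p^2 + 10p) ≥ 44(p+1)^2 + 10(p+1), since 3·(44p^2 + 10p) − (44(p+1)^2 + 10(p+1)) = 88p^2 - 68p - 54, which is nonnegative for all p ≥ 7.
Combining, 2·3^(p + 1) ≥ 44(p+1)^2 + 10(p+1).
By the principle of mathematical induction, the result holds for all m ≥ 7.
Hence the smallest such N is 7.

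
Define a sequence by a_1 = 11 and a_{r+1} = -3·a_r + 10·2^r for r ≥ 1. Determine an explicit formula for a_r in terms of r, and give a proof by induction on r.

a_r = 7(-3)^(r - 1) + 2^(r + 1)

Computing the first terms: a_1 = 11, a_2 = -13, a_3 = 79. This suggests a_r = 7(-3)^(r - 1) + 2^(r + 1).
For the base case r = 1: the formula gives 11 = 11 = a_1.
Inductive step: assume the claim holds for r = i, so a_i = 7(-3)^(i - 1) + 2^(i + 1).
Then a_{i+1} = -3·a_i + 10·2^i = -3·(7(-3)^(i - 1) + 2^(i + 1)) + 10·2^i = 7(-3)^i + 2^(i + 2) = 7(-3)^((i+1) - 1) + 2^((i+1) + 1),
which is the claimed formula at r = i+1.
This completes the induction.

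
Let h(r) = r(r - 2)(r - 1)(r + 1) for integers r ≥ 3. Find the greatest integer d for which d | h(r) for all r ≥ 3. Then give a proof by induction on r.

d = 24

Computing the first values: h(3) = 24 and h(4) = 120; gcd(24, 120) = 24, so d ≤ 24.
We prove 24 | r(r - 2)(r - 1)(r + 1) for all r ≥ 3 by induction on r.
Base case (r = 3): h(3) = 24 = 24·(1), so 24 | h(3).
For the inductive step, assume it holds for an arbitrary m ≥ 3, i.e. 24 | h(m). Then
h(m+1) − h(m) = (m-1)·m·(m+1)·(m+2) − (m-2)·(m-1)·m·(m+1) = (m-1)·m·(m+1)·[(m+2) − (m-2)] = 4·(m-1)·m·(m+1). The product of 3 consecutive integers is divisible by (3)! = 6, so h(m+1) − h(m) is divisible by 4·6 = 24. By the inductive hypothesis 24 | h(m), hence 24 | h(m+1).
By the principle of mathematical induction, the result holds for all r ≥ 3.
Therefore the largest such d is 24.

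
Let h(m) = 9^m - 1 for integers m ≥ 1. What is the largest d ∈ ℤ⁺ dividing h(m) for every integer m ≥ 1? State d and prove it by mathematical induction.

d = 8

Computing the first values: h(1) = 8 and h(2) = 80; gcd(8, 80) = 8, so d ≤ 8.
We prove 8 | 9^m - 1 for all m ≥ 1 by induction on m.
Base case (m = 1): h(1) = 8 = 8·(1), so 8 | h(1).
For the inductive step, assume it holds for an arbitrary p ≥ 1, i.e. 8 | h(p). Then
9^{p+1} − 1^{p+1} = 9·9^p − 1·1^p = 9·(9^p − 1^p) + (8)·1^p. The first term is divisible by 8 by the inductive hypothesis, and the second term (8)·1^p is divisible by 8 since 8 | 8. Hence 8 | h(p+1).
By induction, the statement is established for all m ≥ 1.
Therefore the largest such d is 8.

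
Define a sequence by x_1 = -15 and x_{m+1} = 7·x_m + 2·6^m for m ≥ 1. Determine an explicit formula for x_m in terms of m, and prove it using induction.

x_m = -2·6^m - 3·7^(m - 1)

Computing the first terms: x_1 = -15, x_2 = -93, x_3 = -579. This suggests x_m = -2·6^m - 3·7^(m - 1).
For the base case m = 1: the formula gives -15 = -15 = x_1.
Suppose the result is true for m = i, so x_i = -2·6^i - 3·7^(i - 1).
Then x_{i+1} = 7·x_i + 2·6^i = 7·(-2·6^i - 3·7^(i - 1)) + 2·6^i = -2·6^(i + 1) - 3·7^i = -2·6^(i+1) - 3·7^((i+1) - 1),
which is the claimed formula at m = i+1.
By induction, the statement is established for all m ≥ 1.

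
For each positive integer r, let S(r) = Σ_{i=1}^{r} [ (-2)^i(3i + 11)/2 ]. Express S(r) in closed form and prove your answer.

We claim S(r) = (-2)^r(r + 4) - 4 for all r ≥ 1.
Base step (r = 1): S(1) = -14, and the closed form gives -14. They agree.
Inductive step: assume the claim holds for r = i, so S(i) = (-2)^i(i + 4) - 4.
Then S(i+1) = S(i) + ((-2)^i(-3i - 14)) = ((-2)^i(i + 4) - 4) + ((-2)^i(-3i - 14)).
Simplifying, S(i+1) = -2(-2)^i·i - 10(-2)^i - 4 = (-2)^(i+1)((i+1) + 4) - 4,
which is the closed form with r = i+1.
This completes the induction.

S(r) = (-2)^r(r + 4) - 4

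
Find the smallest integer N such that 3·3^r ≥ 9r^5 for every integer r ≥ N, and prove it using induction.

N = 13

At r = 12: 1594323 < 2239488, so the inequality fails and N ≥ 13. We prove 3·3^r ≥ 9r^5 for all r ≥ 13.
Base step (r = 13): 3·3^r = 4782969 and 9r^5 = 3341637, so 4782969 ≥ 3341637.
Suppose the result is true for r = i, so 3·3^i ≥ 9i^5.
Then 3·3^(i + 1) = 3·(3·3^i) ≥ 3·(9i^5).
Also, for i ≥ 13 we have 3·(9i^5) ≥ 9(i+1)^5, since 3 ≥ (1 + 1/i)^5 for all i ≥ 13.
Combining, 3·3^(i + 1) ≥ 9(i+1)^5.
By the principle of mathematical induction, the result holds for all r ≥ 13.
Hence the smallest such N is 13.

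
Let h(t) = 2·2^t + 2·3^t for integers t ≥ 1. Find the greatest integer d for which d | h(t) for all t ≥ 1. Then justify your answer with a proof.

Computing the first values: h(1) = 10 and h(2) = 26; gcd(10, 26) = 2, so d ≤ 2.
We prove 2 | 2·2^t + 2·3^t for all t ≥ 1 by induction on t.
Base case (t = 1): h(1) = 10 = 2·(5), so 2 | h(1).
Inductive step: suppose the statement holds for some m ≥ 1, i.e. 2 | h(m). Then
h(m+1) − 3·h(m) = (2·2^(m+1) + 2·3^(m+1)) − 3·(2·2^m + 2·3^m) = (2)·2^m·(2 − 3) = (-2)·2^m. Since 2 | h(m) by the inductive hypothesis, 2 | 3·h(m); and 2 | -2 since -2 = 2·-1. Therefore 2 | h(m+1).
This completes the induction.
Therefore the largest such d is 2.

d = 2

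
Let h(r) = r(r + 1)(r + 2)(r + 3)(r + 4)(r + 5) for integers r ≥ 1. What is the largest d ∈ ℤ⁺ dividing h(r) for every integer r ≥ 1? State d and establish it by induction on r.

d = 720

Computing the first values: h(1) = 720 and h(2) = 5040; gcd(720, 5040) = 720, so d ≤ 720.
We prove 720 | r(r + 1)(r + 2)(r + 3)(r + 4)(r + 5) for all r ≥ 1 by induction on r.
Base step (r = 1): h(1) = 720 = 720·(1), so 720 | h(1).
Inductive step: suppose the statement holds for some m ≥ 1, i.e. 720 | h(m). Then
h(m+1) − h(m) = (m+1)·(m+2)·(m+3)·(m+4)·(m+5)·(m+6) − m·(m+1)·(m+2)·(m+3)·(m+4)·(m+5) = (m+1)·(m+2)·(m+3)·(m+4)·(m+5)·[(m+6) − m] = 6·(m+1)·(m+2)·(m+3)·(m+4)·(m+5). The product of 5 consecutive integers is divisible by (5)! = 120, so h(m+1) − h(m) is divisible by 6·120 = 720. By the inductive hypothesis 720 | h(m), hence 720 | h(m+1).
Hence, by induction on r, the claim holds for every r ≥ 1.
Therefore the largest such d is 720.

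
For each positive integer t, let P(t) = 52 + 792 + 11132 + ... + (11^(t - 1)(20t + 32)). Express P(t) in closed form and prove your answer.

We claim P(t) = 11^t(2t + 3) - 3 for all t ≥ 1.
For the base case t = 1: P(1) = 52, and the closed form gives 52. They agree.
Inductive step: suppose the statement holds for some p ≥ 1, so P(p) = 11^p(2p + 3) - 3.
Then P(p+1) = P(p) + (11^p(20p + 52)) = (11^p(2p + 3) - 3) + (11^p(20p + 52)).
Simplifying, P(p+1) = 22·11^p·p + 55·11^p - 3 = 11^(p+1)(2(p+1) + 3) - 3,
which is the closed form with t = p+1.
By induction, the statement is established for all t ≥ 1.

P(t) = 11^t(2t + 3) - 3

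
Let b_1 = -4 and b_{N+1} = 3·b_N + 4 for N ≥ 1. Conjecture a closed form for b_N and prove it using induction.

Computing the first terms: b_1 = -4, b_2 = -8, b_3 = -20. This suggests b_N = -2·3^(N - 1) - 2.
Base case (N = 1): the formula gives -4 = -4 = b_1.
Inductive step: assume the claim holds for N = r, so b_r = -2·3^(r - 1) - 2.
Then b_{r+1} = 3·b_r + 4 = 3·(-2·3^(r - 1) - 2) + 4 = -2·3^r - 2 = -2·3^((r+1) - 1) - 2,
which is the claimed formula at N = r+1.
By the principle of mathematical induction, the result holds for all N ≥ 1.

b_N = -2·3^(N - 1) - 2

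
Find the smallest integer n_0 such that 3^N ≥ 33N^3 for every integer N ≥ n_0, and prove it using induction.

At N = 9: 19683 < 24057, so the inequality fails and n_0 ≥ 10. We prove 3^N ≥ 33N^3 for all N ≥ 10.
Base case (N = 10): 3^N = 59049 and 33N^3 = 33000, so 59049 ≥ 33000.
For the inductive step, assume it holds for an arbitrary j ≥ 10, so 3^j ≥ 33j^3.
Then 3^(j + 1) = 3·(3^j) ≥ 3·(33j^3).
Also, for j ≥ 10 we have 3·(33j^3) ≥ 33(j+1)^3, since 3 ≥ (1 + 1/j)^3 for all j ≥ 10.
Combining, 3^(j + 1) ≥ 33(j+1)^3.
Hence, by induction on N, the claim holds for every N ≥ 10.
Hence the smallest such n_0 is 10.

n_0 = 10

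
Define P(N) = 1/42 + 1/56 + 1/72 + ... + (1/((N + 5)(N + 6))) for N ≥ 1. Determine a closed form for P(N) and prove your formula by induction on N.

P(N) = N/(6(N + 6))

We claim P(N) = N/(6(N + 6)) for all N ≥ 1.
When N = 1: P(1) = 1/42, and the closed form gives 1/42. They agree.
Suppose the result is true for N = j, so P(j) = j/(6(j + 6)).
Then P(j+1) = P(j) + (1/((j + 6)(j + 7))) = (j/(6(j + 6))) + (1/((j + 6)(j + 7))).
Simplifying, P(j+1) = (j + 1)/(6(j + 7)) = (j+1)/(6((j+1) + 6)),
which is the closed form with N = j+1.
Hence, by induction on N, the claim holds for every N ≥ 1.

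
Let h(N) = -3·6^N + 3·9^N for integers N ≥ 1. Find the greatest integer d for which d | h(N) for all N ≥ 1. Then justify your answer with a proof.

Computing the first values: h(1) = 9 and h(2) = 135; gcd(9, 135) = 9, so d ≤ 9.
We prove 9 | -3·6^N + 3·9^N for all N ≥ 1 by induction on N.
Base step (N = 1): h(1) = 9 = 9·(1), so 9 | h(1).
For the inductive step, assume it holds for an arbitrary j ≥ 1, i.e. 9 | h(j). Then
h(j+1) − 9·h(j) = (-3·6^(j+1) + 3·9^(j+1)) − 9·(-3·6^j + 3·9^j) = (-3)·6^j·(6 − 9) = (9)·6^j. Since 9 | h(j) by the inductive hypothesis, 9 | 9·h(j); and 9 | 9 since 9 = 9·1. Therefore 9 | h(j+1).
This completes the induction.
Therefore the largest such d is 9.

d = 9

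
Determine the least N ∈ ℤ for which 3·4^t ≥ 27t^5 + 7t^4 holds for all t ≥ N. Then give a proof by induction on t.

At t = 9: 786432 < 1640250, so the inequality fails and N ≥ 10. We prove 3·4^t ≥ 27t^5 + 7t^4 for all t ≥ 10.
When t = 10: 3·4^t = 3145728 and 27t^5 + 7t^4 = 2770000, so 3145728 ≥ 2770000.
Inductive step: assume the claim holds for t = p, so 3·4^p ≥ 27p^5 + 7p^4.
Then 3·4^(p + 1) = 4·(3·4^p) ≥ 4·(27p^5 + 7p^4).
Also, for p ≥ 10 we have 4·(27p^5 + 7p^4) ≥ 27(p+1)^5 + 7(p+1)^4, since 4·(27p^5 + 7p^4) − (27(p+1)^5 + 7(p+1)^4) = 81p^5 - 114p^4 - 298p^3 - 312p^2 - 163p - 34, which is nonnegative for all p ≥ 10.
Combining, 3·4^(p + 1) ≥ 27(p+1)^5 + 7(p+1)^4.
By the principle of mathematical induction, the result holds for all t ≥ 10.
Hence the smallest such N is 10.

N = 10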